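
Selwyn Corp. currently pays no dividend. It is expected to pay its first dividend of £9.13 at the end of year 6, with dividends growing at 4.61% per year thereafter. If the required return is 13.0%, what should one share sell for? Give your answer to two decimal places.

£59.06

Deferred-dividend DDM. At t=5 the remaining stream is a growing perpetuity with first payment D_6 = 9.13.
V_5 = D_6/(r−g) = 9.13/(0.13−0.0461) = 108.8200
P₀ = V_5/(1+r)^5 = 108.8200/(1+0.13)^5 = 59.0631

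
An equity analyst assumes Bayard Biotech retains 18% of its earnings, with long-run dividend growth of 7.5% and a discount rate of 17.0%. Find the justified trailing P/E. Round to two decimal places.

Payout ratio b = 1 − 0.18 = 0.82.
Justified trailing P/E = b(1+g)/(r−g) = 0.82×(1+0.075)/(0.17−0.075) = 9.2789

9.28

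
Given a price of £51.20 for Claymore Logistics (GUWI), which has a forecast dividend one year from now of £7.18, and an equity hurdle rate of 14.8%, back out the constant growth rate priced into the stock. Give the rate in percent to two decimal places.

0.78%

From P₀ = D₁/(r − g), the implied growth is g = r − D₁/P₀.
g = 0.148 − 7.18/51.20 = 0.148 − 0.14023 = 0.00777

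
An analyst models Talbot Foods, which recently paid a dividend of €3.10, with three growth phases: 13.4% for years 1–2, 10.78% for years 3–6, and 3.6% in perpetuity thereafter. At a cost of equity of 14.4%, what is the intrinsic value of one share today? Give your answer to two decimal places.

Three-stage DDM. Project D₁…D_6; terminal Gordon value at t=6 with g = 0.036; discount at r = 0.144.
D_1 = 3.5154
D_2 = 3.9865
D_3 = 4.4162
D_4 = 4.8923
D_5 = 5.4197
D_6 = 6.0039
TV_6 = 6.2200/(0.144−0.036) = 57.5929
P₀ = Σ Dₜ/(1+r)ᵗ + TV_6/(1+r)^6 = 43.0622

€43.06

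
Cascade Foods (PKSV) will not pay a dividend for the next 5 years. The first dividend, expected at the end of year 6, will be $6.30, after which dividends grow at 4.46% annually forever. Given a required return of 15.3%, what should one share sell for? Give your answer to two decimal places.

Deferred-dividend DDM. At t=5 the remaining stream is a growing perpetuity with first payment D_6 = 6.30.
V_5 = D_6/(r−g) = 6.30/(0.153−0.0446) = 58.1181
P₀ = V_5/(1+r)^5 = 58.1181/(1+0.153)^5 = 28.5210

$28.52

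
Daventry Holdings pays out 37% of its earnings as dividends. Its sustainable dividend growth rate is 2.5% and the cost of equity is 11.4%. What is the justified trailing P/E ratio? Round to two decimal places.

Justified trailing P/E = b(1+g)/(r−g) = 0.37×(1+0.025)/(0.114−0.025) = 4.2612

4.26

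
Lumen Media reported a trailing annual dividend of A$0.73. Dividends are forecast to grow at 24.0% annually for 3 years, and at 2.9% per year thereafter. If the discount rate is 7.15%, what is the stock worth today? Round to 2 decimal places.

Two-stage DDM. Project D₁…D_3 at 0.24, terminal growth 0.029, discount at r = 0.0715.
D_1 = 0.9052
D_2 = 1.1224
D_3 = 1.3918
Terminal value at t=3: TV = D_4/(r−g) = 1.4322/(0.0715−0.029) = 33.6988
P₀ = 0.9052/(1+0.0715)^1 + 1.1224/(1+0.0715)^2 + 1.3918/(1+0.0715)^3 + 33.6988/(1+0.0715)^3 = 30.3467

A$30.35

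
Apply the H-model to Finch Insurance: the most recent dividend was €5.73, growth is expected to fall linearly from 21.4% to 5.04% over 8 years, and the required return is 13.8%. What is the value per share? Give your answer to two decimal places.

H-model: P₀ = D₀[(1+g_L) + H(g_S−g_L)]/(r−g_L), with H = 8/2 = 4.
P₀ = 5.73 × [(1+0.0504) + 4×(0.214−0.0504)] / (0.138−0.0504)
   = 5.73 × 1.7048 / 0.0876 = 111.5126

€111.51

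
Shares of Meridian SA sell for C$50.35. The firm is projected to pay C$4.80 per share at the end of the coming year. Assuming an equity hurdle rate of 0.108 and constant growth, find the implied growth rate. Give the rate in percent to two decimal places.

From P₀ = D₁/(r − g), the implied growth is g = r − D₁/P₀.
g = 0.108 − 4.80/50.35 = 0.108 − 0.09533 = 0.01267

1.27%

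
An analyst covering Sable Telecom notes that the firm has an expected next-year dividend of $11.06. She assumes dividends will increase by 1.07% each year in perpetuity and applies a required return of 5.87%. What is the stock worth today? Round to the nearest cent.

Gordon growth model: P₀ = D₁/(r − g), with D₁ = 11.06 given directly.
P₀ = 11.0600 / (0.0587 − 0.0107) = 11.0600 / 0.048 = 230.4167

$230.42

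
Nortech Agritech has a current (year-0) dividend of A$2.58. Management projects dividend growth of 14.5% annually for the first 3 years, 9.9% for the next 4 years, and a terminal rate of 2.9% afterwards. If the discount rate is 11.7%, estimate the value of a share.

Three-stage DDM. Project D₁…D_7; terminal Gordon value at t=7 with g = 0.029; discount at r = 0.117.
D_1 = 2.9541
D_2 = 3.3824
D_3 = 3.8729
D_4 = 4.2563
D_5 = 4.6777
D_6 = 5.1408
D_7 = 5.6497
TV_7 = 5.8136/(0.117−0.029) = 66.0632
P₀ = Σ Dₜ/(1+r)ᵗ + TV_7/(1+r)^7 = 49.2596

A$49.26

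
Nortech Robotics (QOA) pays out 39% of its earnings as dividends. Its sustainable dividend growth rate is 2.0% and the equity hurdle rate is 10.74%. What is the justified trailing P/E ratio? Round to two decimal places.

4.55

Justified trailing P/E = b(1+g)/(r−g) = 0.39×(1+0.02)/(0.1074−0.02) = 4.5515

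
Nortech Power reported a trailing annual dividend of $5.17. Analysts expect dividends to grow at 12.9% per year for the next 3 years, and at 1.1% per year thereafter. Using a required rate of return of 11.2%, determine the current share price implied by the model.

Two-stage DDM. Project D₁…D_3 at 0.129, terminal growth 0.011, discount at r = 0.112.
D_1 = 5.8369
D_2 = 6.5899
D_3 = 7.4400
Terminal value at t=3: TV = D_4/(r−g) = 7.5218/(0.112−0.011) = 74.4736
P₀ = 5.8369/(1+0.112)^1 + 6.5899/(1+0.112)^2 + 7.4400/(1+0.112)^3 + 74.4736/(1+0.112)^3 = 70.1502

$70.15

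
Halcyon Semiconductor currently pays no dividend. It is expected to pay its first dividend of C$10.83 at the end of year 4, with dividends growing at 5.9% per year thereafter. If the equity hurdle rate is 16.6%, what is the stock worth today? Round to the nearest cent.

Deferred-dividend DDM. At t=3 the remaining stream is a growing perpetuity with first payment D_4 = 10.83.
V_3 = D_4/(r−g) = 10.83/(0.166−0.059) = 101.2150
P₀ = V_3/(1+r)^3 = 101.2150/(1+0.166)^3 = 63.8483

C$63.85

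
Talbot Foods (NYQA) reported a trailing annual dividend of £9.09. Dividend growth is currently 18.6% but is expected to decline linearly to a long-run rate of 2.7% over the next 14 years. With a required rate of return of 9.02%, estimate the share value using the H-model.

£307.79

H-model: P₀ = D₀[(1+g_L) + H(g_S−g_L)]/(r−g_L), with H = 14/2 = 7.
P₀ = 9.09 × [(1+0.027) + 7×(0.186−0.027)] / (0.0902−0.027)
   = 9.09 × 2.1400 / 0.0632 = 307.7943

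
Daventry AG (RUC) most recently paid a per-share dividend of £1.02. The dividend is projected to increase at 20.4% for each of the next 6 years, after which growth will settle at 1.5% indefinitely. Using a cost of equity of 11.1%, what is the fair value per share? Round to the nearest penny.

£25.65

Two-stage DDM. Project D₁…D_6 at 0.204, terminal growth 0.015, discount at r = 0.111.
D_1 = 1.2281
D_2 = 1.4786
D_3 = 1.7802
D_4 = 2.1434
D_5 = 2.5807
D_6 = 3.1071
Terminal value at t=6: TV = D_7/(r−g) = 3.1537/(0.111−0.015) = 32.8514
P₀ = 1.2281/(1+0.111)^1 + 1.4786/(1+0.111)^2 + 1.7802/(1+0.111)^3 + 2.1434/(1+0.111)^4 + 2.5807/(1+0.111)^5 + 3.1071/(1+0.111)^6 + 32.8514/(1+0.111)^6 = 25.6543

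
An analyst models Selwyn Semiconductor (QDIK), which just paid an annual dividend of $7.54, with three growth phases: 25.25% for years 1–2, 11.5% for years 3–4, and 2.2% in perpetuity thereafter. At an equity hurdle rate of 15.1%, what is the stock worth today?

$100.54

Three-stage DDM. Project D₁…D_4; terminal Gordon value at t=4 with g = 0.022; discount at r = 0.151.
D_1 = 9.4438
D_2 = 11.8284
D_3 = 13.1887
D_4 = 14.7054
TV_4 = 15.0289/(0.151−0.022) = 116.5032
P₀ = Σ Dₜ/(1+r)ᵗ + TV_4/(1+r)^4 = 100.5411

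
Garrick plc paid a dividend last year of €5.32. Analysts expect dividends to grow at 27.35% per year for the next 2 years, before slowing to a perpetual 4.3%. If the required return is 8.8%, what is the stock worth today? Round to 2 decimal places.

€182.45

Two-stage DDM. Project D₁…D_2 at 0.2735, terminal growth 0.043, discount at r = 0.088.
D_1 = 6.7750
D_2 = 8.6280
Terminal value at t=2: TV = D_3/(r−g) = 8.9990/(0.088−0.043) = 199.9776
P₀ = 6.7750/(1+0.088)^1 + 8.6280/(1+0.088)^2 + 199.9776/(1+0.088)^2 = 182.4523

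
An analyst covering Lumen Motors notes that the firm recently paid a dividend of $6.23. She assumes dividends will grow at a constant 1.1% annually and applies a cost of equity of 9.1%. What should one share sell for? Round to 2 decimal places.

$78.73

Gordon growth model: P₀ = D₁/(r − g). D₁ = 6.23 × (1 + 0.011) = 6.2985.
P₀ = 6.2985 / (0.091 − 0.011) = 6.2985 / 0.08 = 78.7316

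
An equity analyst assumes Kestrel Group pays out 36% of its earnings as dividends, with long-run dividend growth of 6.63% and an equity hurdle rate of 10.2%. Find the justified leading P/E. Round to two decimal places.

Justified leading P/E = b/(r−g) = 0.36/(0.102−0.0663) = 10.0840

10.08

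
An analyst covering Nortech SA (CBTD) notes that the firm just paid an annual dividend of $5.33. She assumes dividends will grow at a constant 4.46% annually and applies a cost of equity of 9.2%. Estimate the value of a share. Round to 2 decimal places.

$117.46

Gordon growth model: P₀ = D₁/(r − g). D₁ = 5.33 × (1 + 0.0446) = 5.5677.
P₀ = 5.5677 / (0.092 − 0.0446) = 5.5677 / 0.0474 = 117.4624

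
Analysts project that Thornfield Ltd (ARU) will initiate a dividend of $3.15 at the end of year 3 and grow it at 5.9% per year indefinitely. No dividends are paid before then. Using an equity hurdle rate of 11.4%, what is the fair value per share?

Deferred-dividend DDM. At t=2 the remaining stream is a growing perpetuity with first payment D_3 = 3.15.
V_2 = D_3/(r−g) = 3.15/(0.114−0.059) = 57.2727
P₀ = V_2/(1+r)^2 = 57.2727/(1+0.114)^2 = 46.1506

$46.15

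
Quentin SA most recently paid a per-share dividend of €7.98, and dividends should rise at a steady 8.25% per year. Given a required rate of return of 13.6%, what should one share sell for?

Gordon growth model: P₀ = D₁/(r − g). D₁ = 7.98 × (1 + 0.0825) = 8.6384.
P₀ = 8.6384 / (0.136 − 0.0825) = 8.6384 / 0.0535 = 161.4645

€161.46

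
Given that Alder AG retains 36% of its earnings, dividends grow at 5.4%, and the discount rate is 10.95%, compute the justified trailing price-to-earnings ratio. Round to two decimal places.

12.15

Payout ratio b = 1 − 0.36 = 0.64.
Justified trailing P/E = b(1+g)/(r−g) = 0.64×(1+0.054)/(0.1095−0.054) = 12.1542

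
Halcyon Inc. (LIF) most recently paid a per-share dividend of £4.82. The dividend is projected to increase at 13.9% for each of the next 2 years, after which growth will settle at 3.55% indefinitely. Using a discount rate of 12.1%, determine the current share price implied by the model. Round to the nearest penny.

Two-stage DDM. Project D₁…D_2 at 0.139, terminal growth 0.0355, discount at r = 0.121.
D_1 = 5.4900
D_2 = 6.2531
Terminal value at t=2: TV = D_3/(r−g) = 6.4751/(0.121−0.0355) = 75.7318
P₀ = 5.4900/(1+0.121)^1 + 6.2531/(1+0.121)^2 + 75.7318/(1+0.121)^2 = 70.1387

£70.14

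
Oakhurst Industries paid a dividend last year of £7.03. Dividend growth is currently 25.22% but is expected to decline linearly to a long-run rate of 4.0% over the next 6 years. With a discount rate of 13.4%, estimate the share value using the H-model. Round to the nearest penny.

H-model: P₀ = D₀[(1+g_L) + H(g_S−g_L)]/(r−g_L), with H = 6/2 = 3.
P₀ = 7.03 × [(1+0.04) + 3×(0.2522−0.04)] / (0.134−0.04)
   = 7.03 × 1.6766 / 0.094 = 125.3883

£125.39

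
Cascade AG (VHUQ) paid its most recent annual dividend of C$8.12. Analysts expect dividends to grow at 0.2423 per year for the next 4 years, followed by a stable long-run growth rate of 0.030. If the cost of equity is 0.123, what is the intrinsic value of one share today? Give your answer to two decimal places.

Two-stage DDM. Project D₁…D_4 at 0.2423, terminal growth 0.03, discount at r = 0.123.
D_1 = 10.0875
D_2 = 12.5317
D_3 = 15.5681
D_4 = 19.3402
Terminal value at t=4: TV = D_5/(r−g) = 19.9205/(0.123−0.03) = 214.1984
P₀ = 10.0875/(1+0.123)^1 + 12.5317/(1+0.123)^2 + 15.5681/(1+0.123)^3 + 19.3402/(1+0.123)^4 + 214.1984/(1+0.123)^4 = 176.7504

C$176.75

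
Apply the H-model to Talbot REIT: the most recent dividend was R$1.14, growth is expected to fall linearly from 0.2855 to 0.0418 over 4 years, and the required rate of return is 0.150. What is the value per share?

H-model: P₀ = D₀[(1+g_L) + H(g_S−g_L)]/(r−g_L), with H = 4/2 = 2.
P₀ = 1.14 × [(1+0.0418) + 2×(0.2855−0.0418)] / (0.15−0.0418)
   = 1.14 × 1.5292 / 0.1082 = 16.1117

R$16.11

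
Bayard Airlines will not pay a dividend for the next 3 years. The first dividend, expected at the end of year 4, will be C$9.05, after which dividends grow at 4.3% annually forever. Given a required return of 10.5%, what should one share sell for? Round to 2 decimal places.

C$108.19

Deferred-dividend DDM. At t=3 the remaining stream is a growing perpetuity with first payment D_4 = 9.05.
V_3 = D_4/(r−g) = 9.05/(0.105−0.043) = 145.9677
P₀ = V_3/(1+r)^3 = 145.9677/(1+0.105)^3 = 108.1857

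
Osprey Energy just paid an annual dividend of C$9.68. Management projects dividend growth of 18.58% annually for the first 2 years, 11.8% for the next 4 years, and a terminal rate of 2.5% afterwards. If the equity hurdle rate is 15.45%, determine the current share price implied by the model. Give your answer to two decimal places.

Three-stage DDM. Project D₁…D_6; terminal Gordon value at t=6 with g = 0.025; discount at r = 0.1545.
D_1 = 11.4785
D_2 = 13.6113
D_3 = 15.2174
D_4 = 17.0130
D_5 = 19.0206
D_6 = 21.2650
TV_6 = 21.7966/(0.1545−0.025) = 168.3137
P₀ = Σ Dₜ/(1+r)ᵗ + TV_6/(1+r)^6 = 128.9557

C$128.96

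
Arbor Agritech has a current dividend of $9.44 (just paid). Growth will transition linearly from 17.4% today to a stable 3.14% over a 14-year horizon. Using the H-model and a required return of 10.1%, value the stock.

$275.28

H-model: P₀ = D₀[(1+g_L) + H(g_S−g_L)]/(r−g_L), with H = 14/2 = 7.
P₀ = 9.44 × [(1+0.0314) + 7×(0.174−0.0314)] / (0.101−0.0314)
   = 9.44 × 2.0296 / 0.0696 = 275.2791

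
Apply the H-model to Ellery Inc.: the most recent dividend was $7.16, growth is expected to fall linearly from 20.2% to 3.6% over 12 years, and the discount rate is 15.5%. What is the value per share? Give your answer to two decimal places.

$122.26

H-model: P₀ = D₀[(1+g_L) + H(g_S−g_L)]/(r−g_L), with H = 12/2 = 6.
P₀ = 7.16 × [(1+0.036) + 6×(0.202−0.036)] / (0.155−0.036)
   = 7.16 × 2.0320 / 0.119 = 122.2615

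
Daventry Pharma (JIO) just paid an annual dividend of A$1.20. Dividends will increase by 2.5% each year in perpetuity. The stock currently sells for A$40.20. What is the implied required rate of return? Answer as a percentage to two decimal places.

5.56%

Rearranging the constant-growth DDM: r = D₁/P₀ + g.
D₁ = 1.20 × (1 + 0.025) = 1.2300.
r = 1.2300 / 40.20 + 0.025 = 0.03060 + 0.025 = 0.05560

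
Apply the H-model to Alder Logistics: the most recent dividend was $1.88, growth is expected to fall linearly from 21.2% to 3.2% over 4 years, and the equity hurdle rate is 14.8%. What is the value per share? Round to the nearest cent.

$22.56

H-model: P₀ = D₀[(1+g_L) + H(g_S−g_L)]/(r−g_L), with H = 4/2 = 2.
P₀ = 1.88 × [(1+0.032) + 2×(0.212−0.032)] / (0.148−0.032)
   = 1.88 × 1.3920 / 0.116 = 22.5600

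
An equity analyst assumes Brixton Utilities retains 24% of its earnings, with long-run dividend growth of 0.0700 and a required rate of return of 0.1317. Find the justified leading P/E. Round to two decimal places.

12.32

Payout ratio b = 1 − 0.24 = 0.76.
Justified leading P/E = b/(r−g) = 0.76/(0.1317−0.07) = 12.3177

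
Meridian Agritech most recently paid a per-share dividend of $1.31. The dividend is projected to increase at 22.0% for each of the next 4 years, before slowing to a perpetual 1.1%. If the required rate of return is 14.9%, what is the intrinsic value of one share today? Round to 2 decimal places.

Two-stage DDM. Project D₁…D_4 at 0.22, terminal growth 0.011, discount at r = 0.149.
D_1 = 1.5982
D_2 = 1.9498
D_3 = 2.3788
D_4 = 2.9021
Terminal value at t=4: TV = D_5/(r−g) = 2.9340/(0.149−0.011) = 21.2610
P₀ = 1.5982/(1+0.149)^1 + 1.9498/(1+0.149)^2 + 2.3788/(1+0.149)^3 + 2.9021/(1+0.149)^4 + 21.2610/(1+0.149)^4 = 18.2995

$18.30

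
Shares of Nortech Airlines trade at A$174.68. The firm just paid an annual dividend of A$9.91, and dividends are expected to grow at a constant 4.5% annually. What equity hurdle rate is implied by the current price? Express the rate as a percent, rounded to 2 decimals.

10.43%

Rearranging the constant-growth DDM: r = D₁/P₀ + g.
D₁ = 9.91 × (1 + 0.045) = 10.3559.
r = 10.3559 / 174.68 + 0.045 = 0.05929 + 0.045 = 0.10429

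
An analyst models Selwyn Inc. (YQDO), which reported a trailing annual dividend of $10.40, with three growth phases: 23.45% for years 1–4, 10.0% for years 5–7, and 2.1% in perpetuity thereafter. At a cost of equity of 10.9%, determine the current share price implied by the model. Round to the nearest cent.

$282.71

Three-stage DDM. Project D₁…D_7; terminal Gordon value at t=7 with g = 0.021; discount at r = 0.109.
D_1 = 12.8388
D_2 = 15.8495
D_3 = 19.5662
D_4 = 24.1545
D_5 = 26.5699
D_6 = 29.2269
D_7 = 32.1496
TV_7 = 32.8248/(0.109−0.021) = 373.0086
P₀ = Σ Dₜ/(1+r)ᵗ + TV_7/(1+r)^7 = 282.7109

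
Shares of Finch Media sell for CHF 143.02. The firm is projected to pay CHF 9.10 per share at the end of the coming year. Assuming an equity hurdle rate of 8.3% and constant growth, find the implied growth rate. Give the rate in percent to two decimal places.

1.94%

From P₀ = D₁/(r − g), the implied growth is g = r − D₁/P₀.
g = 0.083 − 9.10/143.02 = 0.083 − 0.06363 = 0.01937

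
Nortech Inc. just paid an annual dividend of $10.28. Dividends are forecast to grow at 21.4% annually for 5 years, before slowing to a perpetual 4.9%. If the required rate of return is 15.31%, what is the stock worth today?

Two-stage DDM. Project D₁…D_5 at 0.214, terminal growth 0.049, discount at r = 0.1531.
D_1 = 12.4799
D_2 = 15.1506
D_3 = 18.3929
D_4 = 22.3289
D_5 = 27.1073
Terminal value at t=5: TV = D_6/(r−g) = 28.4356/(0.1531−0.049) = 273.1564
P₀ = 12.4799/(1+0.1531)^1 + 15.1506/(1+0.1531)^2 + 18.3929/(1+0.1531)^3 + 22.3289/(1+0.1531)^4 + 27.1073/(1+0.1531)^5 + 273.1564/(1+0.1531)^5 = 194.1319

$194.13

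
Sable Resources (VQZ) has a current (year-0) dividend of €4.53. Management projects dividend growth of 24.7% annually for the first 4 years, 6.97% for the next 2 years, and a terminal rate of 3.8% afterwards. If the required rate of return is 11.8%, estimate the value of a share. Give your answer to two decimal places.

Three-stage DDM. Project D₁…D_6; terminal Gordon value at t=6 with g = 0.038; discount at r = 0.118.
D_1 = 5.6489
D_2 = 7.0442
D_3 = 8.7841
D_4 = 10.9538
D_5 = 11.7173
D_6 = 12.5340
TV_6 = 13.0102/(0.118−0.038) = 162.6280
P₀ = Σ Dₜ/(1+r)ᵗ + TV_6/(1+r)^6 = 120.3933

€120.39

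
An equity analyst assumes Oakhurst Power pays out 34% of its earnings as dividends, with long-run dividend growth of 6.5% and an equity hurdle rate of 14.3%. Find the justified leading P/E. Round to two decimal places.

4.36

Justified leading P/E = b/(r−g) = 0.34/(0.143−0.065) = 4.3590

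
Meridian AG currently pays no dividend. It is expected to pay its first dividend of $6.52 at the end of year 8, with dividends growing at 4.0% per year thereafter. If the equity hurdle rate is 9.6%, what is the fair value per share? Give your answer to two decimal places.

Deferred-dividend DDM. At t=7 the remaining stream is a growing perpetuity with first payment D_8 = 6.52.
V_7 = D_8/(r−g) = 6.52/(0.096−0.04) = 116.4286
P₀ = V_7/(1+r)^7 = 116.4286/(1+0.096)^7 = 61.2894

$61.29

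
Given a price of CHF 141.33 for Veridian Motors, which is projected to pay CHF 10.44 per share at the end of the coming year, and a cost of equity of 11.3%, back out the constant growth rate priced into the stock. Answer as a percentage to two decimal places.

3.91%

From P₀ = D₁/(r − g), the implied growth is g = r − D₁/P₀.
g = 0.113 − 10.44/141.33 = 0.113 − 0.07387 = 0.03913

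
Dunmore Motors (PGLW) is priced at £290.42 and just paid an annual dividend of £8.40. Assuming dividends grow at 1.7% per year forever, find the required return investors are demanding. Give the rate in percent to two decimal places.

4.64%

Rearranging the constant-growth DDM: r = D₁/P₀ + g.
D₁ = 8.40 × (1 + 0.017) = 8.5428.
r = 8.5428 / 290.42 + 0.017 = 0.02942 + 0.017 = 0.04642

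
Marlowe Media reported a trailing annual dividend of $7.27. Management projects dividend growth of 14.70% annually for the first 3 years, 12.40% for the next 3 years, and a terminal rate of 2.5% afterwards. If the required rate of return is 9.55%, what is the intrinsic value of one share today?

$181.32

Three-stage DDM. Project D₁…D_6; terminal Gordon value at t=6 with g = 0.025; discount at r = 0.0955.
D_1 = 8.3387
D_2 = 9.5645
D_3 = 10.9705
D_4 = 12.3308
D_5 = 13.8598
D_6 = 15.5784
TV_6 = 15.9679/(0.0955−0.025) = 226.4949
P₀ = Σ Dₜ/(1+r)ᵗ + TV_6/(1+r)^6 = 181.3176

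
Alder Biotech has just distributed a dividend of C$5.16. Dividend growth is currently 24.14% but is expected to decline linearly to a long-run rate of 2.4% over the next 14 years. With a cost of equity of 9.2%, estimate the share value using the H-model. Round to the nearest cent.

C$193.18

H-model: P₀ = D₀[(1+g_L) + H(g_S−g_L)]/(r−g_L), with H = 14/2 = 7.
P₀ = 5.16 × [(1+0.024) + 7×(0.2414−0.024)] / (0.092−0.024)
   = 5.16 × 2.5458 / 0.068 = 193.1813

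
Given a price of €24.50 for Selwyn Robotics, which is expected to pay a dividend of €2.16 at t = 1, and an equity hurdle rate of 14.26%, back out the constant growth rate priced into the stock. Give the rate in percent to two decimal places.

5.44%

From P₀ = D₁/(r − g), the implied growth is g = r − D₁/P₀.
g = 0.1426 − 2.16/24.50 = 0.1426 − 0.08816 = 0.05444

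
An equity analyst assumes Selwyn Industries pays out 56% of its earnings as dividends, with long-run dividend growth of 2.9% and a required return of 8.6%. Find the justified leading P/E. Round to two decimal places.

9.82

Justified leading P/E = b/(r−g) = 0.56/(0.086−0.029) = 9.8246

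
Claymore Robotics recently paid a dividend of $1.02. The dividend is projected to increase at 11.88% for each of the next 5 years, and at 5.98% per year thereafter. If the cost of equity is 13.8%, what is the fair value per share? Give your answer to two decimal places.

$17.54

Two-stage DDM. Project D₁…D_5 at 0.1188, terminal growth 0.0598, discount at r = 0.138.
D_1 = 1.1412
D_2 = 1.2767
D_3 = 1.4284
D_4 = 1.5981
D_5 = 1.7880
Terminal value at t=5: TV = D_6/(r−g) = 1.8949/(0.138−0.0598) = 24.2315
P₀ = 1.1412/(1+0.138)^1 + 1.2767/(1+0.138)^2 + 1.4284/(1+0.138)^3 + 1.5981/(1+0.138)^4 + 1.7880/(1+0.138)^5 + 24.2315/(1+0.138)^5 = 17.5436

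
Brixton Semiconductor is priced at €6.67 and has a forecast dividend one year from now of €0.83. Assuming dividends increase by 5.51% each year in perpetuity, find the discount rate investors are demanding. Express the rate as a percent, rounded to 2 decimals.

Rearranging the constant-growth DDM: r = D₁/P₀ + g.
r = 0.8300 / 6.67 + 0.0551 = 0.12444 + 0.0551 = 0.17954

17.95%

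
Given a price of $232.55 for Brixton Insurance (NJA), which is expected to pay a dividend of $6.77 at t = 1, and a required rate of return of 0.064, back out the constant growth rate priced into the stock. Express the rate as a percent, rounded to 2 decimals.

3.49%

From P₀ = D₁/(r − g), the implied growth is g = r − D₁/P₀.
g = 0.064 − 6.77/232.55 = 0.064 − 0.02911 = 0.03489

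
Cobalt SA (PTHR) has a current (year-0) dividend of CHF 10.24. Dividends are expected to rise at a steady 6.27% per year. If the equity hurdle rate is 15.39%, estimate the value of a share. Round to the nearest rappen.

CHF 119.32

Gordon growth model: P₀ = D₁/(r − g). D₁ = 10.24 × (1 + 0.0627) = 10.8820.
P₀ = 10.8820 / (0.1539 − 0.0627) = 10.8820 / 0.0912 = 119.3207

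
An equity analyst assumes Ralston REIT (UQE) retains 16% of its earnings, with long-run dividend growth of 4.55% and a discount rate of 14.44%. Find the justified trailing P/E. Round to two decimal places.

8.88

Payout ratio b = 1 − 0.16 = 0.84.
Justified trailing P/E = b(1+g)/(r−g) = 0.84×(1+0.0455)/(0.1444−0.0455) = 8.8799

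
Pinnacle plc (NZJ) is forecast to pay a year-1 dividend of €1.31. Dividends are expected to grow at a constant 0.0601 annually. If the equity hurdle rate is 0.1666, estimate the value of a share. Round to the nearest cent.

Gordon growth model: P₀ = D₁/(r − g), with D₁ = 1.31 given directly.
P₀ = 1.3100 / (0.1666 − 0.0601) = 1.3100 / 0.1065 = 12.3005

€12.30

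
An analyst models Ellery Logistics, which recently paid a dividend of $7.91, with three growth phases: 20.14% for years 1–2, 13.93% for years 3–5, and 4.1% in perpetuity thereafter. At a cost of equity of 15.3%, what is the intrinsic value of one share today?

$119.00

Three-stage DDM. Project D₁…D_5; terminal Gordon value at t=5 with g = 0.041; discount at r = 0.153.
D_1 = 9.5031
D_2 = 11.4170
D_3 = 13.0074
D_4 = 14.8193
D_5 = 16.8836
TV_5 = 17.5759/(0.153−0.041) = 156.9274
P₀ = Σ Dₜ/(1+r)ᵗ + TV_5/(1+r)^5 = 118.9976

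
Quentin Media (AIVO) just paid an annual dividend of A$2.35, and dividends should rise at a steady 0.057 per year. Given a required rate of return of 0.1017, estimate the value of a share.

A$55.57

Gordon growth model: P₀ = D₁/(r − g). D₁ = 2.35 × (1 + 0.057) = 2.4840.
P₀ = 2.4840 / (0.1017 − 0.057) = 2.4840 / 0.0447 = 55.5694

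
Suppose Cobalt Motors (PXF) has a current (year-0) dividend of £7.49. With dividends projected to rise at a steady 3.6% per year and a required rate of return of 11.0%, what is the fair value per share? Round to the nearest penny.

Gordon growth model: P₀ = D₁/(r − g). D₁ = 7.49 × (1 + 0.036) = 7.7596.
P₀ = 7.7596 / (0.11 − 0.036) = 7.7596 / 0.074 = 104.8600

£104.86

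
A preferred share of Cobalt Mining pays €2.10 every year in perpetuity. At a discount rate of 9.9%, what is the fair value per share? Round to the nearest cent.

€21.21

Zero-growth DDM (perpetuity): P₀ = D/r = 2.10 / 0.099 = 21.2121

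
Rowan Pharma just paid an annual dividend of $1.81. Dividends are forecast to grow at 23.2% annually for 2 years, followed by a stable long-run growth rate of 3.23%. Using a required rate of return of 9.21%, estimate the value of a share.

$44.11

Two-stage DDM. Project D₁…D_2 at 0.232, terminal growth 0.0323, discount at r = 0.0921.
D_1 = 2.2299
D_2 = 2.7473
Terminal value at t=2: TV = D_3/(r−g) = 2.8360/(0.0921−0.0323) = 47.4247
P₀ = 2.2299/(1+0.0921)^1 + 2.7473/(1+0.0921)^2 + 47.4247/(1+0.0921)^2 = 44.1084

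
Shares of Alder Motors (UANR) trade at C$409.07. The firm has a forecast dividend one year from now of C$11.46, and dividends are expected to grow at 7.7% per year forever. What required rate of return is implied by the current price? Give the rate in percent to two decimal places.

Rearranging the constant-growth DDM: r = D₁/P₀ + g.
r = 11.4600 / 409.07 + 0.077 = 0.02801 + 0.077 = 0.10501

10.50%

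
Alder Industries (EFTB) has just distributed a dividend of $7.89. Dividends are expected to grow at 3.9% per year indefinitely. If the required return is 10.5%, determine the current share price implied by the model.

$124.21

Gordon growth model: P₀ = D₁/(r − g). D₁ = 7.89 × (1 + 0.039) = 8.1977.
P₀ = 8.1977 / (0.105 − 0.039) = 8.1977 / 0.066 = 124.2077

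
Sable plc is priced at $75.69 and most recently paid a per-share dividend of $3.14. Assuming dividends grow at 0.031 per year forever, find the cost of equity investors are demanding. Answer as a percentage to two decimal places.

7.38%

Rearranging the constant-growth DDM: r = D₁/P₀ + g.
D₁ = 3.14 × (1 + 0.031) = 3.2373.
r = 3.2373 / 75.69 + 0.031 = 0.04277 + 0.031 = 0.07377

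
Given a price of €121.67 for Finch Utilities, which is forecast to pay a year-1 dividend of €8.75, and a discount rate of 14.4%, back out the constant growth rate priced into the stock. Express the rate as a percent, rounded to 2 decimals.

From P₀ = D₁/(r − g), the implied growth is g = r − D₁/P₀.
g = 0.144 − 8.75/121.67 = 0.144 − 0.07192 = 0.07208

7.21%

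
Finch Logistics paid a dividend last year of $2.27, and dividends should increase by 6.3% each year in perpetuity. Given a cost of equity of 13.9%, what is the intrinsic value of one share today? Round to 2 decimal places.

$31.75

Gordon growth model: P₀ = D₁/(r − g). D₁ = 2.27 × (1 + 0.063) = 2.4130.
P₀ = 2.4130 / (0.139 − 0.063) = 2.4130 / 0.076 = 31.7501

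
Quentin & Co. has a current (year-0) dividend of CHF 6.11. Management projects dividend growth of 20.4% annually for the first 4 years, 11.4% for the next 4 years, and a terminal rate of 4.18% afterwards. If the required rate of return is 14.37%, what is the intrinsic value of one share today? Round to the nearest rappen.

CHF 125.01

Three-stage DDM. Project D₁…D_8; terminal Gordon value at t=8 with g = 0.0418; discount at r = 0.1437.
D_1 = 7.3564
D_2 = 8.8572
D_3 = 10.6640
D_4 = 12.8395
D_5 = 14.3032
D_6 = 15.9337
D_7 = 17.7502
D_8 = 19.7737
TV_8 = 20.6002/(0.1437−0.0418) = 202.1613
P₀ = Σ Dₜ/(1+r)ᵗ + TV_8/(1+r)^8 = 125.0094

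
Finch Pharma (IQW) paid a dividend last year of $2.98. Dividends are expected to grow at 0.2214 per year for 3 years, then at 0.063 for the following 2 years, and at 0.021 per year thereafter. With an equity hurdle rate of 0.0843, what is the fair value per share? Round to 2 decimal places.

Three-stage DDM. Project D₁…D_5; terminal Gordon value at t=5 with g = 0.021; discount at r = 0.0843.
D_1 = 3.6398
D_2 = 4.4456
D_3 = 5.4299
D_4 = 5.7720
D_5 = 6.1356
TV_5 = 6.2644/(0.0843−0.021) = 98.9643
P₀ = Σ Dₜ/(1+r)ᵗ + TV_5/(1+r)^5 = 85.6951

$85.70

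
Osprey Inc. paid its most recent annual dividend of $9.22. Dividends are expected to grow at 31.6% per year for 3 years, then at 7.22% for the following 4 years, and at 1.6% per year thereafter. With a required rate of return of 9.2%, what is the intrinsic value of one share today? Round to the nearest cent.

Three-stage DDM. Project D₁…D_7; terminal Gordon value at t=7 with g = 0.016; discount at r = 0.092.
D_1 = 12.1335
D_2 = 15.9677
D_3 = 21.0135
D_4 = 22.5307
D_5 = 24.1574
D_6 = 25.9016
D_7 = 27.7717
TV_7 = 28.2160/(0.092−0.016) = 371.2632
P₀ = Σ Dₜ/(1+r)ᵗ + TV_7/(1+r)^7 = 302.8190

$302.82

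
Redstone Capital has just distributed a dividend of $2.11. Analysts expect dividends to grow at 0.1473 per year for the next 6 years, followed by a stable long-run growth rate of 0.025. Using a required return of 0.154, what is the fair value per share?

Two-stage DDM. Project D₁…D_6 at 0.1473, terminal growth 0.025, discount at r = 0.154.
D_1 = 2.4208
D_2 = 2.7774
D_3 = 3.1865
D_4 = 3.6559
D_5 = 4.1944
D_6 = 4.8122
Terminal value at t=6: TV = D_7/(r−g) = 4.9325/(0.154−0.025) = 38.2365
P₀ = 2.4208/(1+0.154)^1 + 2.7774/(1+0.154)^2 + 3.1865/(1+0.154)^3 + 3.6559/(1+0.154)^4 + 4.1944/(1+0.154)^5 + 4.8122/(1+0.154)^6 + 38.2365/(1+0.154)^6 = 28.5951

$28.60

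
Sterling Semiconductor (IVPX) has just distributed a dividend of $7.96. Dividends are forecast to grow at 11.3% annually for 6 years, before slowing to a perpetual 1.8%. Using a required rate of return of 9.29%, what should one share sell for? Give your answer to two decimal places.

Two-stage DDM. Project D₁…D_6 at 0.113, terminal growth 0.018, discount at r = 0.0929.
D_1 = 8.8595
D_2 = 9.8606
D_3 = 10.9748
D_4 = 12.2150
D_5 = 13.5953
D_6 = 15.1316
Terminal value at t=6: TV = D_7/(r−g) = 15.4039/(0.0929−0.018) = 205.6601
P₀ = 8.8595/(1+0.0929)^1 + 9.8606/(1+0.0929)^2 + 10.9748/(1+0.0929)^3 + 12.2150/(1+0.0929)^4 + 13.5953/(1+0.0929)^5 + 15.1316/(1+0.0929)^6 + 205.6601/(1+0.0929)^6 = 171.6192

$171.62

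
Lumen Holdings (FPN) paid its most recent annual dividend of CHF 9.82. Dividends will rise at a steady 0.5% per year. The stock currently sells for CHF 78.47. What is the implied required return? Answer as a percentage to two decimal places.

Rearranging the constant-growth DDM: r = D₁/P₀ + g.
D₁ = 9.82 × (1 + 0.005) = 9.8691.
r = 9.8691 / 78.47 + 0.005 = 0.12577 + 0.005 = 0.13077

13.08%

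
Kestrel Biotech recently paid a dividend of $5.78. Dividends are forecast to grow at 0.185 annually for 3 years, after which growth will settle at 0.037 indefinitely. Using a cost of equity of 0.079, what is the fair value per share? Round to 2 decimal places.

Two-stage DDM. Project D₁…D_3 at 0.185, terminal growth 0.037, discount at r = 0.079.
D_1 = 6.8493
D_2 = 8.1164
D_3 = 9.6180
Terminal value at t=3: TV = D_4/(r−g) = 9.9738/(0.079−0.037) = 237.4720
P₀ = 6.8493/(1+0.079)^1 + 8.1164/(1+0.079)^2 + 9.6180/(1+0.079)^3 + 237.4720/(1+0.079)^3 = 210.0131

$210.01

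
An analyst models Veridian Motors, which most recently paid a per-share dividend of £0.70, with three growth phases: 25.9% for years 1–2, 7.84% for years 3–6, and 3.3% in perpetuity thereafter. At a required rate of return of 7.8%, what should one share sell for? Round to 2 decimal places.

Three-stage DDM. Project D₁…D_6; terminal Gordon value at t=6 with g = 0.033; discount at r = 0.078.
D_1 = 0.8813
D_2 = 1.1096
D_3 = 1.1965
D_4 = 1.2904
D_5 = 1.3915
D_6 = 1.5006
TV_6 = 1.5501/(0.078−0.033) = 34.4474
P₀ = Σ Dₜ/(1+r)ᵗ + TV_6/(1+r)^6 = 27.5456

£27.55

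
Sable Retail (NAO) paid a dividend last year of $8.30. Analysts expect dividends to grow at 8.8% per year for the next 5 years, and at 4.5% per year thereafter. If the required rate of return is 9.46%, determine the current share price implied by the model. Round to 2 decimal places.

Two-stage DDM. Project D₁…D_5 at 0.088, terminal growth 0.045, discount at r = 0.0946.
D_1 = 9.0304
D_2 = 9.8251
D_3 = 10.6897
D_4 = 11.6304
D_5 = 12.6538
Terminal value at t=5: TV = D_6/(r−g) = 13.2233/(0.0946−0.045) = 266.5982
P₀ = 9.0304/(1+0.0946)^1 + 9.8251/(1+0.0946)^2 + 10.6897/(1+0.0946)^3 + 11.6304/(1+0.0946)^4 + 12.6538/(1+0.0946)^5 + 266.5982/(1+0.0946)^5 = 210.4155

$210.42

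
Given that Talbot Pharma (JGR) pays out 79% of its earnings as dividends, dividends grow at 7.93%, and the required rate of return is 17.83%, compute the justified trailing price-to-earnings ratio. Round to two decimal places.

Justified trailing P/E = b(1+g)/(r−g) = 0.79×(1+0.0793)/(0.1783−0.0793) = 8.6126

8.61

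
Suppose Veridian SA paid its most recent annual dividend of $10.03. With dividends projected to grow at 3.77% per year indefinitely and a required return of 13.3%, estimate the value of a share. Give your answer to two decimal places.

Gordon growth model: P₀ = D₁/(r − g). D₁ = 10.03 × (1 + 0.0377) = 10.4081.
P₀ = 10.4081 / (0.133 − 0.0377) = 10.4081 / 0.0953 = 109.2144

$109.21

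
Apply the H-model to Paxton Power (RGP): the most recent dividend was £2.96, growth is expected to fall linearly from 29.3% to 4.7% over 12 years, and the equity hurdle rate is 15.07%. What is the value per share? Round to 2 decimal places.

£72.02

H-model: P₀ = D₀[(1+g_L) + H(g_S−g_L)]/(r−g_L), with H = 12/2 = 6.
P₀ = 2.96 × [(1+0.047) + 6×(0.293−0.047)] / (0.1507−0.047)
   = 2.96 × 2.5230 / 0.1037 = 72.0162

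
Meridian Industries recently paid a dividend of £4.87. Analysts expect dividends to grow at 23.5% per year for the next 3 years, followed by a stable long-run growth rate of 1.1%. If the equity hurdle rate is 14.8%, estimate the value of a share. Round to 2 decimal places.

Two-stage DDM. Project D₁…D_3 at 0.235, terminal growth 0.011, discount at r = 0.148.
D_1 = 6.0144
D_2 = 7.4278
D_3 = 9.1734
Terminal value at t=3: TV = D_4/(r−g) = 9.2743/(0.148−0.011) = 67.6956
P₀ = 6.0144/(1+0.148)^1 + 7.4278/(1+0.148)^2 + 9.1734/(1+0.148)^3 + 67.6956/(1+0.148)^3 = 61.6824

£61.68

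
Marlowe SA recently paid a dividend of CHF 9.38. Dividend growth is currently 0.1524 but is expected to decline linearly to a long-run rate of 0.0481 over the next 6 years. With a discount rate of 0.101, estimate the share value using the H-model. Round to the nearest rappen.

H-model: P₀ = D₀[(1+g_L) + H(g_S−g_L)]/(r−g_L), with H = 6/2 = 3.
P₀ = 9.38 × [(1+0.0481) + 3×(0.1524−0.0481)] / (0.101−0.0481)
   = 9.38 × 1.3610 / 0.0529 = 241.3267

CHF 241.33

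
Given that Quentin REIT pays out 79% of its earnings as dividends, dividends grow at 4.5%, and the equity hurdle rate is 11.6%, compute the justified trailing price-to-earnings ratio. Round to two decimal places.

11.63

Justified trailing P/E = b(1+g)/(r−g) = 0.79×(1+0.045)/(0.116−0.045) = 11.6275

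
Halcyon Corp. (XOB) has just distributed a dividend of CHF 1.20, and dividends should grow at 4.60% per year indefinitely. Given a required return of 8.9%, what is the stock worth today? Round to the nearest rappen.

CHF 29.19

Gordon growth model: P₀ = D₁/(r − g). D₁ = 1.20 × (1 + 0.046) = 1.2552.
P₀ = 1.2552 / (0.089 − 0.046) = 1.2552 / 0.043 = 29.1907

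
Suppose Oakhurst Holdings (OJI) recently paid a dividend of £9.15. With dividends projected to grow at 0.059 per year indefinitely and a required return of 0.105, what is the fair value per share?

£210.65

Gordon growth model: P₀ = D₁/(r − g). D₁ = 9.15 × (1 + 0.059) = 9.6898.
P₀ = 9.6898 / (0.105 − 0.059) = 9.6898 / 0.046 = 210.6489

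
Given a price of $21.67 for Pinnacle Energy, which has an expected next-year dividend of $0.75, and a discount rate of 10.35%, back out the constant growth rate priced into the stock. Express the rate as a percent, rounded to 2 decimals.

From P₀ = D₁/(r − g), the implied growth is g = r − D₁/P₀.
g = 0.1035 − 0.75/21.67 = 0.1035 − 0.03461 = 0.06889

6.89%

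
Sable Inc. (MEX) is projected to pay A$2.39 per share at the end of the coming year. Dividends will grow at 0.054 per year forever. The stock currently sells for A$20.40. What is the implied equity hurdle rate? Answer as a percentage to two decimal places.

Rearranging the constant-growth DDM: r = D₁/P₀ + g.
r = 2.3900 / 20.40 + 0.054 = 0.11716 + 0.054 = 0.17116

17.12%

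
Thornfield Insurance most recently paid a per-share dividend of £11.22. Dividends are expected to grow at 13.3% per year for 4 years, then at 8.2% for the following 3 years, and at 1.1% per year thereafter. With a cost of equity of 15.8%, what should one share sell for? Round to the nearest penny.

Three-stage DDM. Project D₁…D_7; terminal Gordon value at t=7 with g = 0.011; discount at r = 0.158.
D_1 = 12.7123
D_2 = 14.4030
D_3 = 16.3186
D_4 = 18.4890
D_5 = 20.0051
D_6 = 21.6455
D_7 = 23.4204
TV_7 = 23.6780/(0.158−0.011) = 161.0750
P₀ = Σ Dₜ/(1+r)ᵗ + TV_7/(1+r)^7 = 127.1666

£127.17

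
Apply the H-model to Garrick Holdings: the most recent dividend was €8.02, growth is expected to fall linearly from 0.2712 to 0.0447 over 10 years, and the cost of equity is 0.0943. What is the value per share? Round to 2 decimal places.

H-model: P₀ = D₀[(1+g_L) + H(g_S−g_L)]/(r−g_L), with H = 10/2 = 5.
P₀ = 8.02 × [(1+0.0447) + 5×(0.2712−0.0447)] / (0.0943−0.0447)
   = 8.02 × 2.1772 / 0.0496 = 352.0392

€352.04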